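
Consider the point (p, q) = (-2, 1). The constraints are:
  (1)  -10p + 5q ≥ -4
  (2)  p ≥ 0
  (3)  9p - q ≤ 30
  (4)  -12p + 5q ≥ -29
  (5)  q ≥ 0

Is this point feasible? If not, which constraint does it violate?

Constraint (2): p = -2, which is not ≥ 0. All other constraints are satisfied.

not feasible — violates (2)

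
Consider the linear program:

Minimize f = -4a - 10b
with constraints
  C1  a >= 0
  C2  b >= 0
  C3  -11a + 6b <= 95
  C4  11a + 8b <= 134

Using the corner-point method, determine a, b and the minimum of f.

Extreme points and f = -4a - 10b:
  (0, 0) → f = 0
  (0, 95/6) → f = -475/3
  (134/11, 0) → f = -536/11
  (2/7, 229/14) → f = -1153/7

The optimum lies where -11a + 6b = 95 and 11a + 8b = 134.
Solving simultaneously gives a = 2/7, b = 229/14.

a = 2/7, b = 229/14, minimum f = -1153/7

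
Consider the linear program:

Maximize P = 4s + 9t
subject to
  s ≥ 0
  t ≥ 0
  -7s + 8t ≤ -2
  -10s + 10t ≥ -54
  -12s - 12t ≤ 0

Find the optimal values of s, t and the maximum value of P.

Corner points and P = 4s + 9t:
  (2/7, 0) → P = 8/7
  (27/5, 0) → P = 108/5
  (206/5, 179/5) → P = 487

The optimum lies where -7s + 8t = -2 and -10s + 10t = -54.
Solving simultaneously gives s = 206/5, t = 179/5.

s = 206/5, t = 179/5, maximum P = 487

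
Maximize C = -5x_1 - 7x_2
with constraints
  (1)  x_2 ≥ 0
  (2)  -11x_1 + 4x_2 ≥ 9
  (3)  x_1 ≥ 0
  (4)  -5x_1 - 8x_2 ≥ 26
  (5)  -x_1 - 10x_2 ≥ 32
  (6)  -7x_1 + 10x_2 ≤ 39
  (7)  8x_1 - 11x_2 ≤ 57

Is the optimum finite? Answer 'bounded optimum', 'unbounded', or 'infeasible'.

infeasible

The boundaries -7x_1 + 10x_2 = 39 and 8x_1 - 11x_2 = 57 meet at (333, 237), but that point violates -11x_1 + 4x_2 ≥ 9. Every candidate vertex is excluded by some other constraint, so the feasible region is empty.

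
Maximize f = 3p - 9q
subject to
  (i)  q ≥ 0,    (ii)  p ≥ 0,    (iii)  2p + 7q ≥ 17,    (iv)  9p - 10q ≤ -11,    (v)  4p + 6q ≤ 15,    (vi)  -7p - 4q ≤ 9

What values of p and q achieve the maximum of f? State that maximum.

Extreme points and f = 3p - 9q:
  (0, 17/7) → f = -153/7
  (0, 5/2) → f = -45/2
  (3/16, 19/8) → f = -333/16

The optimum lies where 2p + 7q = 17 and 4p + 6q = 15.
Solving simultaneously gives p = 3/16, q = 19/8.

p = 3/16, q = 19/8, maximum f = -333/16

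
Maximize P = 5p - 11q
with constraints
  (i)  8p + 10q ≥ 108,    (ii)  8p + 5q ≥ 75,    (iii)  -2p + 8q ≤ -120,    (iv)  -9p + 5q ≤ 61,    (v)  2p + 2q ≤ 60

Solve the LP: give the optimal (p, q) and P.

p = 96, q = -66, maximum P = 1206

At the optimal vertex, 8p + 10q = 108 and 2p + 2q = 60.
Solving simultaneously gives p = 96, q = -66.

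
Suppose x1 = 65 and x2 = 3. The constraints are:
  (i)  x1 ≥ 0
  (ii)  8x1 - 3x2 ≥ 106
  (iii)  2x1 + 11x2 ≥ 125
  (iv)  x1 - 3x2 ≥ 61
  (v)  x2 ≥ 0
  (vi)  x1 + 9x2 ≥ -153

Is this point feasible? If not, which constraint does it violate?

Constraint (iv): x1 - 3x2 = 56, which is not ≥ 61. All other constraints are satisfied.

not feasible — violates (iv)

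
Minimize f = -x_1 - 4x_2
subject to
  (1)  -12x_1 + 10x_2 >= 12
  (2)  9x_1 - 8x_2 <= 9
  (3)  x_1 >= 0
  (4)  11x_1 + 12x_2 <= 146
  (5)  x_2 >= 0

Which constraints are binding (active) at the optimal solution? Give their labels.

Corner points and f = -x_1 - 4x_2:
  (0, 6/5) → f = -24/5
  (658/127, 942/127) → f = -4426/127
  (0, 73/6) → f = -146/3

The minimum is at (0, 73/6). Substituting into each constraint, equality holds for (3) and (4); the remaining constraints have slack.

(3) and (4)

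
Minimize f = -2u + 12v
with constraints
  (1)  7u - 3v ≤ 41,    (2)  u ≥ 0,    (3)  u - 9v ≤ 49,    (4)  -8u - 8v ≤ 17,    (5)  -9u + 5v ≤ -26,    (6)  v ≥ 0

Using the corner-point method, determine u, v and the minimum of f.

u = 41/7, v = 0, minimum f = -82/7

Extreme points and f = -2u + 12v:
  (127/8, 187/8) → f = 995/4
  (41/7, 0) → f = -82/7
  (26/9, 0) → f = -52/9

At the optimal vertex, 7u - 3v = 41 and v = 0.
Solving simultaneously gives u = 41/7, v = 0.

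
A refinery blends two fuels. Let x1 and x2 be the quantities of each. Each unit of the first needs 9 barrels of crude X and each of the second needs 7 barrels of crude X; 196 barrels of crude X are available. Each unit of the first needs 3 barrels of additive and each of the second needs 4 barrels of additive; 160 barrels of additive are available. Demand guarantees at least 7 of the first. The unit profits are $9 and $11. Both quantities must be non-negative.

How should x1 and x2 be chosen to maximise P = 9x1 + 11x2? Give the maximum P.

Extreme points and P = 9x1 + 11x2:
  (196/9, 0) → P = 196
  (7, 0) → P = 63
  (7, 19) → P = 272

x1 = 7, x2 = 19, maximum P = 272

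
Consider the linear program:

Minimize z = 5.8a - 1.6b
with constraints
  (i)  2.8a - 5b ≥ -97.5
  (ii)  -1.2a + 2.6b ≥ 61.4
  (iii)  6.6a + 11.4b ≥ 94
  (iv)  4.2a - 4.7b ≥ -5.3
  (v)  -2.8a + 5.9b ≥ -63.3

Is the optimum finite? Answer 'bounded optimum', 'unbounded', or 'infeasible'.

bounded optimum

Extreme points and z = 5.8a - 1.6b:
  (43175/784, 2819/56) → z = 936347/3920
  (1145/22, 524/11) → z = 24821/110
  (2634.2, 1239.4) → z = 13295.32
The feasible region has finitely many vertices and no improving ray; the minimum is 24821/110 at (1145/22, 524/11).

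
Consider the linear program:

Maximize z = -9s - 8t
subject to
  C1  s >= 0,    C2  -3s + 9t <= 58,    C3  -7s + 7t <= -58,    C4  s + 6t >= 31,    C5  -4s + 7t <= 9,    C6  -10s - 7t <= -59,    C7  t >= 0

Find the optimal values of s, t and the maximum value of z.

s = 565/49, t = 159/49, maximum z = -6357/49

Corner points and z = -9s - 8t:
  (464/21, 290/21) → z = -928/3
  (565/49, 159/49) → z = -6357/49
  (31, 0) → z = -279
The feasible region is unbounded (it extends along (3, 1), (1, 0)), but z strictly decreases along every unbounded feasible direction, so there is no improving ray and the maximum is attained at a vertex.

The optimum lies where -7s + 7t = -58 and s + 6t = 31.
Solving simultaneously gives s = 565/49, t = 159/49.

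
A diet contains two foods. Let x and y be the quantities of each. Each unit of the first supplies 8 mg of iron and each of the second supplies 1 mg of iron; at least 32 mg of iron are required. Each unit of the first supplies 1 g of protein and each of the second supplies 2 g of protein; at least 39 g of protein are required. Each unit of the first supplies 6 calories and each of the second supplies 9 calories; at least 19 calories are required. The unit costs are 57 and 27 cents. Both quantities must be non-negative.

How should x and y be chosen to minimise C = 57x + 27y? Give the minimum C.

The feasible region is unbounded (it extends along (0, 1), (1, 0)), but C strictly increases along every unbounded feasible direction, so there is no improving ray and the minimum is attained at a vertex.

The binding constraints are 8x + y = 32 and x + 2y = 39.
Solving simultaneously gives x = 5/3, y = 56/3.

x = 5/3, y = 56/3, minimum C = 599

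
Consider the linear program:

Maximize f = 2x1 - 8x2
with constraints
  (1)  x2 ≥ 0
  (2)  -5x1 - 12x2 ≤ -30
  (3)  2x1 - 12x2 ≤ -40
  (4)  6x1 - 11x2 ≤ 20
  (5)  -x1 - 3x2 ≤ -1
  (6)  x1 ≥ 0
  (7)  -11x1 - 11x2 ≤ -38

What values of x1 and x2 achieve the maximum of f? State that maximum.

Corner points and f = 2x1 - 8x2:
  (68/5, 28/5) → f = -88/5
  (8/77, 258/77) → f = -2048/77
  (0, 38/11) → f = -304/11
The feasible region is unbounded (it extends along (0, 1), (11, 6)), but f strictly decreases along every unbounded feasible direction, so there is no improving ray and the maximum is attained at a vertex.

x1 = 68/5, x2 = 28/5, maximum f = -88/5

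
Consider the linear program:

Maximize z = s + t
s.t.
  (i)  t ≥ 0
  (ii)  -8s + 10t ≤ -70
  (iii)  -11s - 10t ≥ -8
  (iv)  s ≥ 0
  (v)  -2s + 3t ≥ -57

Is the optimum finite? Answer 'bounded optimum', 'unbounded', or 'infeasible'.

The boundaries t = 0 and -8s + 10t = -70 meet at (35/4, 0), but that point violates -11s - 10t ≥ -8. Every candidate vertex is excluded by some other constraint, so the feasible region is empty.

infeasible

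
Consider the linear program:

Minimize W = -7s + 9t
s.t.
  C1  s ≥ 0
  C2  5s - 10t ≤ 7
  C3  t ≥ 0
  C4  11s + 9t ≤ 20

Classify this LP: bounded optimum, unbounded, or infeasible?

Corner points and W = -7s + 9t:
  (0, 0) → W = 0
  (0, 20/9) → W = 20
  (7/5, 0) → W = -49/5
  (263/155, 23/155) → W = -1634/155
The feasible region has finitely many vertices and no improving ray; the minimum is -1634/155 at (263/155, 23/155).

bounded optimum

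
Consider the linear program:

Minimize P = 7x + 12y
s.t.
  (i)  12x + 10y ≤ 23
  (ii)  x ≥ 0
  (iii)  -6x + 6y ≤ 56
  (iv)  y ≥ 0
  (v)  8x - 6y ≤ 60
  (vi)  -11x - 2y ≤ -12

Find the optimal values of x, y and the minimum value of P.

Feasible corners and P = 7x + 12y:
  (23/12, 0) → P = 161/12
  (37/43, 109/86) → P = 913/43
  (12/11, 0) → P = 84/11

At the optimal vertex, y = 0 and -11x - 2y = -12.
Solving simultaneously gives x = 12/11, y = 0.

x = 12/11, y = 0, minimum P = 84/11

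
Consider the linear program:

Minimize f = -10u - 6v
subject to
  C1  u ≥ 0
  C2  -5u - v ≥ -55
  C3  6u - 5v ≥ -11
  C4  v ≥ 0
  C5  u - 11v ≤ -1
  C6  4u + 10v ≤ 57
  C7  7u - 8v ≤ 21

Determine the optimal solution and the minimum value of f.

u = 111/17, v = 105/34, minimum f = -1425/17

Extreme points and f = -10u - 6v:
  (0, 11/5) → f = -66/5
  (0, 1/11) → f = -6/11
  (35/16, 193/40) → f = -2033/40
  (239/69, 28/69) → f = -2558/69
  (111/17, 105/34) → f = -1425/17

The binding constraints are 4u + 10v = 57 and 7u - 8v = 21.
Solving simultaneously gives u = 111/17, v = 105/34.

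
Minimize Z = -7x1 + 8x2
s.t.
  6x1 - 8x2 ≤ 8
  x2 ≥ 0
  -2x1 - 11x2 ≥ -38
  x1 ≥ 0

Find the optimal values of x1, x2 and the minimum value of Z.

Vertices and Z = -7x1 + 8x2:
  (4/3, 0) → Z = -28/3
  (196/41, 106/41) → Z = -524/41
  (0, 0) → Z = 0
  (0, 38/11) → Z = 304/11

x1 = 196/41, x2 = 106/41, minimum Z = -524/41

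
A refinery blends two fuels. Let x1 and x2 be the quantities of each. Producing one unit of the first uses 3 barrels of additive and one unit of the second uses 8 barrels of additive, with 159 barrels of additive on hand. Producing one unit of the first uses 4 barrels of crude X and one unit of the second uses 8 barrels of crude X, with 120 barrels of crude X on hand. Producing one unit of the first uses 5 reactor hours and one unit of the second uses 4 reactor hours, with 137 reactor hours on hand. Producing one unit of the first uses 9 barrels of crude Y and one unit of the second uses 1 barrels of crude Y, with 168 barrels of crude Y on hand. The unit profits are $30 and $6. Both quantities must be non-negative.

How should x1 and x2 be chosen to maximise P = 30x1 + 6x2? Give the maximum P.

x1 = 18, x2 = 6, maximum P = 576

Extreme points and P = 30x1 + 6x2:
  (0, 0) → P = 0
  (0, 15) → P = 90
  (56/3, 0) → P = 560
  (18, 6) → P = 576

The binding constraints are 4x1 + 8x2 = 120 and 9x1 + x2 = 168.
Solving simultaneously gives x1 = 18, x2 = 6.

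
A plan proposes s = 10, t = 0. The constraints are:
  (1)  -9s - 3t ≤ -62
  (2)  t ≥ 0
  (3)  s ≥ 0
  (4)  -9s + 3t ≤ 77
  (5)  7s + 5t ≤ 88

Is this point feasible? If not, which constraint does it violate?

(1): -90 ≤ -62 ✓
(2): 0 ≥ 0 ✓
(3): 10 ≥ 0 ✓
(4): -90 ≤ 77 ✓
(5): 70 ≤ 88 ✓

feasible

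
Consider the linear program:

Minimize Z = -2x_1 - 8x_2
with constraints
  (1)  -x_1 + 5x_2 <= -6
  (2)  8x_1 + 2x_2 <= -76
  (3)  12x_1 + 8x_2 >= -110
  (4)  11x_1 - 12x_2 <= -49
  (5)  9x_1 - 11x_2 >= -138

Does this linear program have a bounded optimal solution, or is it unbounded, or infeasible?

infeasible

The boundaries -x_1 + 5x_2 = -6 and 8x_1 + 2x_2 = -76 meet at (-184/21, -62/21), but that point violates 12x_1 + 8x_2 ≥ -110. Every candidate vertex is excluded by some other constraint, so the feasible region is empty.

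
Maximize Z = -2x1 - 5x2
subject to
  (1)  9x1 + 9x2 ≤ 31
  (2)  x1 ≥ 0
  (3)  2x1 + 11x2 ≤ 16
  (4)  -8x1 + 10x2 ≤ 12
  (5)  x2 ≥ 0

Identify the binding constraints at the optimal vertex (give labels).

Corner points and Z = -2x1 - 5x2:
  (197/81, 82/81) → Z = -268/27
  (31/9, 0) → Z = -62/9
  (0, 6/5) → Z = -6
  (0, 0) → Z = 0
  (7/27, 38/27) → Z = -68/9

The maximum is at (0, 0). Substituting into each constraint, equality holds for (2) and (5); the remaining constraints have slack.

(2) and (5)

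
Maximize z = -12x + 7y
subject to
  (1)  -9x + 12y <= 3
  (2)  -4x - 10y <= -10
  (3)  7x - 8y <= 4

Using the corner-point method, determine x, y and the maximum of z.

x = 15/23, y = 17/23, maximum z = -61/23

Vertices and z = -12x + 7y:
  (15/23, 17/23) → z = -61/23
  (6, 19/4) → z = -155/4
  (20/17, 9/17) → z = -177/17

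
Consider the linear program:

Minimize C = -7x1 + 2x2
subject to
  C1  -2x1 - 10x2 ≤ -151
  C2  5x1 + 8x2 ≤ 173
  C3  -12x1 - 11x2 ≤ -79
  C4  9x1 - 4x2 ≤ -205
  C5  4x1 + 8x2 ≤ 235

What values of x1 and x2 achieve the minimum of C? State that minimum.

Vertices and C = -7x1 + 2x2:
  (-31, 41) → C = 299
  (-237/23, 1291/46) → C = 2950/23
  (-277/21, 151/7) → C = 2845/21

At the optimal vertex, 5x1 + 8x2 = 173 and 9x1 - 4x2 = -205.
Solving simultaneously gives x1 = -237/23, x2 = 1291/46.

x1 = -237/23, x2 = 1291/46, minimum C = 2950/23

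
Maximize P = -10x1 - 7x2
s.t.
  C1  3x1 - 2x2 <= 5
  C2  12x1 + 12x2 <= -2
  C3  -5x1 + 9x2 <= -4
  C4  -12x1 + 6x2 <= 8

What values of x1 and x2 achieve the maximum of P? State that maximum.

The optimum lies where 3x1 - 2x2 = 5 and -12x1 + 6x2 = 8.
Solving simultaneously gives x1 = -23/3, x2 = -14.

x1 = -23/3, x2 = -14, maximum P = 524/3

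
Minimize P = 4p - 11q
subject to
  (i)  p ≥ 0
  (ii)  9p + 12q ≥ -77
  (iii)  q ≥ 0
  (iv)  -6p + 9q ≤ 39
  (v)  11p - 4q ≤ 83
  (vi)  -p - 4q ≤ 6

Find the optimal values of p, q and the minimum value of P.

Extreme points and P = 4p - 11q:
  (0, 0) → P = 0
  (0, 13/3) → P = -143/3
  (83/11, 0) → P = 332/11
  (301/25, 309/25) → P = -439/5

p = 301/25, q = 309/25, minimum P = -439/5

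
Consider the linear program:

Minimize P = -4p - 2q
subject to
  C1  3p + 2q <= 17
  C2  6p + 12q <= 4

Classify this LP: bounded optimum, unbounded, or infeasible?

From the feasible point (49/6, -15/4), moving in the direction (2, -3) keeps every constraint satisfied while P decreases without bound.

unbounded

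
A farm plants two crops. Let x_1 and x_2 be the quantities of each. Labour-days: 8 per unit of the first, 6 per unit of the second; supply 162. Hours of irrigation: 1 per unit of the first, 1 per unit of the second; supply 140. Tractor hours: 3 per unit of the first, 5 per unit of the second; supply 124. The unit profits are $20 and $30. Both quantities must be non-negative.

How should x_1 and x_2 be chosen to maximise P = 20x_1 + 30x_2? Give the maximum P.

The optimum lies where 8x_1 + 6x_2 = 162 and 3x_1 + 5x_2 = 124.
Solving simultaneously gives x_1 = 3, x_2 = 23.

x_1 = 3, x_2 = 23, maximum P = 750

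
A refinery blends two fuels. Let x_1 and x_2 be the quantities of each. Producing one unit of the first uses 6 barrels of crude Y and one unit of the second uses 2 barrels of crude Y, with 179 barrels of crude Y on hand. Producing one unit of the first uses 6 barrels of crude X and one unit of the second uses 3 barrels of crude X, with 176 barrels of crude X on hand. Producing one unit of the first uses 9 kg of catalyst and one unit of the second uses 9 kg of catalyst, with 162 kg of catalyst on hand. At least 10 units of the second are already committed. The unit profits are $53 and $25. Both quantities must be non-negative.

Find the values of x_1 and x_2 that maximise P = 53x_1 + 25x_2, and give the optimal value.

x_1 = 8, x_2 = 10, maximum P = 674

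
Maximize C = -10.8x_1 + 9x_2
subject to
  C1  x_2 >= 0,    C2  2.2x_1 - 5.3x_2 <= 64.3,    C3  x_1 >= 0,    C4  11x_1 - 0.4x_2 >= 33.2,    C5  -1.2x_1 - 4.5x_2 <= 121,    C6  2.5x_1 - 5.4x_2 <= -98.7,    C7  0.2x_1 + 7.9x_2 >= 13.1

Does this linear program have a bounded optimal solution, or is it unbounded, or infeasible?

From the feasible point (5469/1460, 11687/584), moving in the direction (0.4, 11) keeps every constraint satisfied while C increases without bound.

unbounded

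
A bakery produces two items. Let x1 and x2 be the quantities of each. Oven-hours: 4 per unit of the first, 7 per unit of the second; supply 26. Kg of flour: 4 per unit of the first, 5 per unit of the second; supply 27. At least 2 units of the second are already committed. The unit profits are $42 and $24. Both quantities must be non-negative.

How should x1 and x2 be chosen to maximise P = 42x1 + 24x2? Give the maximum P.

Feasible corners and P = 42x1 + 24x2:
  (0, 26/7) → P = 624/7
  (0, 2) → P = 48
  (3, 2) → P = 174

The binding constraints are 4x1 + 7x2 = 26 and x2 = 2.
Solving simultaneously gives x1 = 3, x2 = 2.

x1 = 3, x2 = 2, maximum P = 174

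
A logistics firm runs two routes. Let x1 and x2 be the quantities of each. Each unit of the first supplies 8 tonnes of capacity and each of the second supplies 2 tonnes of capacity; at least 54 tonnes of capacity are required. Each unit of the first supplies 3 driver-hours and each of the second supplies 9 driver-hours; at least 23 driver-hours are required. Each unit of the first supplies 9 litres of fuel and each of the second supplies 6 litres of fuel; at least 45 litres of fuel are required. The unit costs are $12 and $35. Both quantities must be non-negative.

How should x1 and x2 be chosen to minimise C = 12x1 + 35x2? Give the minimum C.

x1 = 20/3, x2 = 1/3, minimum C = 275/3

Extreme points and C = 12x1 + 35x2:
  (0, 27) → C = 945
  (23/3, 0) → C = 92
  (20/3, 1/3) → C = 275/3
The feasible region is unbounded (it extends along (0, 1), (1, 0)), but C strictly increases along every unbounded feasible direction, so there is no improving ray and the minimum is attained at a vertex.

The optimum lies where 8x1 + 2x2 = 54 and 3x1 + 9x2 = 23.
Solving simultaneously gives x1 = 20/3, x2 = 1/3.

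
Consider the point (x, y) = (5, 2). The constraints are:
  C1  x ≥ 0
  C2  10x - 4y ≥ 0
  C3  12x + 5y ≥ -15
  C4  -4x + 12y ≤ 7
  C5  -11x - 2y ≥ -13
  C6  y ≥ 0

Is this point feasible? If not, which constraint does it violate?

not feasible — violates C5

Constraint C5: -11x - 2y = -59, which is not ≥ -13. All other constraints are satisfied.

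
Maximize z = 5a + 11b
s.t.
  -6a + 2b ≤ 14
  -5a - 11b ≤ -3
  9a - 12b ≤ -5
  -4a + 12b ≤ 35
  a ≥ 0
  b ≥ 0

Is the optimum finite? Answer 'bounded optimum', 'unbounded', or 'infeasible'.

bounded optimum

Corner points and z = 5a + 11b:
  (6, 59/12) → z = 1009/12
  (0, 5/12) → z = 55/12
  (0, 35/12) → z = 385/12
The feasible region has finitely many vertices and no improving ray; the maximum is 1009/12 at (6, 59/12).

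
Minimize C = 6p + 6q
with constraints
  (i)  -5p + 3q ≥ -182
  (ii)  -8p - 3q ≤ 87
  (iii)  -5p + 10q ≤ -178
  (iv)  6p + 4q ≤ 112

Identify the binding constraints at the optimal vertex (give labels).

(i) and (ii)

Extreme points and C = 6p + 6q:
  (95/13, -1891/39) → C = -3212/13
  (28, -14) → C = 84
  (-336/95, -1859/95) → C = -2634/19
  (229/10, -127/20) → C = 993/10

The minimum is at (95/13, -1891/39). Substituting into each constraint, equality holds for (i) and (ii); the remaining constraints have slack.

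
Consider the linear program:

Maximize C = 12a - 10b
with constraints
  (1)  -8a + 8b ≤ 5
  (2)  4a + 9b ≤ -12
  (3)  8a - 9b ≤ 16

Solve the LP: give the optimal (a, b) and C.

a = 1/3, b = -40/27, maximum C = 508/27

Corner points and C = 12a - 10b:
  (-141/104, -19/26) → C = -233/26
  (-173/8, -21) → C = -99/2
  (1/3, -40/27) → C = 508/27

The optimum lies where 4a + 9b = -12 and 8a - 9b = 16.
Solving simultaneously gives a = 1/3, b = -40/27.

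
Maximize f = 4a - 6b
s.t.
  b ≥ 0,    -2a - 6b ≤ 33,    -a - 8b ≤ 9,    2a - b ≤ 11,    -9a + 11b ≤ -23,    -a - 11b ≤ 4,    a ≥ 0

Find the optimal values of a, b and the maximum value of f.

a = 11/2, b = 0, maximum f = 22

Vertices and f = 4a - 6b:
  (11/2, 0) → f = 22
  (23/9, 0) → f = 92/9
  (98/13, 53/13) → f = 74/13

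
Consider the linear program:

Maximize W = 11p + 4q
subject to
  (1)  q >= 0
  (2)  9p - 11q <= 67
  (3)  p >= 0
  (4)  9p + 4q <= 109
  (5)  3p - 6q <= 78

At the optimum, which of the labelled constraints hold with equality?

(2) and (4)

Corner points and W = 11p + 4q:
  (67/9, 0) → W = 737/9
  (0, 0) → W = 0
  (163/15, 14/5) → W = 1961/15
  (0, 109/4) → W = 109

The maximum is at (163/15, 14/5). Substituting into each constraint, equality holds for (2) and (4); the remaining constraints have slack.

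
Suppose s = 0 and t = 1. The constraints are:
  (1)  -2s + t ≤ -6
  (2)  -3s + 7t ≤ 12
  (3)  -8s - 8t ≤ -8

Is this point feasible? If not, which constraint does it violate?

not feasible — violates (1)

Constraint (1): -2s + t = 1, which is not ≤ -6. All other constraints are satisfied.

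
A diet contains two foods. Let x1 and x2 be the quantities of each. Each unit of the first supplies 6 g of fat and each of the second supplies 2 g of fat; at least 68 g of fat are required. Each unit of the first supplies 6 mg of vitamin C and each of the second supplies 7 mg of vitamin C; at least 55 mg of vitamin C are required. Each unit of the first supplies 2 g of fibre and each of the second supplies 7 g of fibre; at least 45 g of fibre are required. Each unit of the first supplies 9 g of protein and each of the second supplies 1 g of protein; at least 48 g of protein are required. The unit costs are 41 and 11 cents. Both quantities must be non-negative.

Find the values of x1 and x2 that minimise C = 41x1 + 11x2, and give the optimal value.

x1 = 7/3, x2 = 27, minimum C = 1178/3

Vertices and C = 41x1 + 11x2:
  (0, 48) → C = 528
  (45/2, 0) → C = 1845/2
  (193/19, 67/19) → C = 8650/19
  (7/3, 27) → C = 1178/3
The feasible region is unbounded (it extends along (0, 1), (1, 0)), but C strictly increases along every unbounded feasible direction, so there is no improving ray and the minimum is attained at a vertex.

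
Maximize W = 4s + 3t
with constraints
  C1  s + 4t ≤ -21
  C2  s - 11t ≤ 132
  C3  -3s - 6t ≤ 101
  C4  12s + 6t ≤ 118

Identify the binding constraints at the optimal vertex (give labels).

C1 and C4

Vertices and W = 4s + 3t:
  (-139/3, 19/3) → W = -499/3
  (299/21, -185/21) → W = 641/21
  (-319/39, -497/39) → W = -2767/39
  (1045/69, -733/69) → W = 1981/69

The maximum is at (299/21, -185/21). Substituting into each constraint, equality holds for C1 and C4; the remaining constraints have slack.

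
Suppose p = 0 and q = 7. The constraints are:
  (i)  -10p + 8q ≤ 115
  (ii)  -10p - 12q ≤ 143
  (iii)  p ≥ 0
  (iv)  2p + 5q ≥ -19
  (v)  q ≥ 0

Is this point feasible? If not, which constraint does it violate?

feasible

(i): 56 ≤ 115 ✓
(ii): -84 ≤ 143 ✓
(iii): 0 ≥ 0 ✓
(iv): 35 ≥ -19 ✓
(v): 7 ≥ 0 ✓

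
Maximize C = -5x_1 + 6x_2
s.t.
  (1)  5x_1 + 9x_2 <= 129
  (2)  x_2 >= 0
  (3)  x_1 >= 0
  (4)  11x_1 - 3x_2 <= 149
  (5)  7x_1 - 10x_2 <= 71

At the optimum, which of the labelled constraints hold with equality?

Vertices and C = -5x_1 + 6x_2:
  (0, 43/3) → C = 86
  (288/19, 337/57) → C = -766/19
  (0, 0) → C = 0
  (71/7, 0) → C = -355/7
  (1277/89, 262/89) → C = -4813/89

The maximum is at (0, 43/3). Substituting into each constraint, equality holds for (1) and (3); the remaining constraints have slack.

(1) and (3)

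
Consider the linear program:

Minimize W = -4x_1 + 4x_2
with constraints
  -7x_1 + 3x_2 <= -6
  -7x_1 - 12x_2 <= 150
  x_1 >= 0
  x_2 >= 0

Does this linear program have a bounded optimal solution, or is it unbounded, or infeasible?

unbounded

From the feasible point (6/7, 0), moving in the direction (1, 0) keeps every constraint satisfied while W decreases without bound.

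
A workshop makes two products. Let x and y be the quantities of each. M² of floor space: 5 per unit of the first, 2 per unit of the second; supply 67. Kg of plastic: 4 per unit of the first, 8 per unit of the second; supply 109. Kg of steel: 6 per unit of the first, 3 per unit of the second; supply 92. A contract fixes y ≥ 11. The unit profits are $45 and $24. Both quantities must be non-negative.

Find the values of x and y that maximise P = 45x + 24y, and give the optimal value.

Extreme points and P = 45x + 24y:
  (0, 109/8) → P = 327
  (0, 11) → P = 264
  (21/4, 11) → P = 2001/4

x = 21/4, y = 11, maximum P = 2001/4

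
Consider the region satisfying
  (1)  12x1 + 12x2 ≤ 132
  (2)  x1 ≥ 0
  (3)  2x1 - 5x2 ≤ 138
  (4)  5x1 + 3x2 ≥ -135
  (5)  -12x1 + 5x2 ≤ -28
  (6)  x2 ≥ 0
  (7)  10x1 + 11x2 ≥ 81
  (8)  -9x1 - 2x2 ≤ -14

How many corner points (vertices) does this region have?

4

Pairwise boundary intersections that survive every other constraint:
  (83/17, 104/17)
  (11, 0)
  (713/182, 346/91)
  (81/10, 0)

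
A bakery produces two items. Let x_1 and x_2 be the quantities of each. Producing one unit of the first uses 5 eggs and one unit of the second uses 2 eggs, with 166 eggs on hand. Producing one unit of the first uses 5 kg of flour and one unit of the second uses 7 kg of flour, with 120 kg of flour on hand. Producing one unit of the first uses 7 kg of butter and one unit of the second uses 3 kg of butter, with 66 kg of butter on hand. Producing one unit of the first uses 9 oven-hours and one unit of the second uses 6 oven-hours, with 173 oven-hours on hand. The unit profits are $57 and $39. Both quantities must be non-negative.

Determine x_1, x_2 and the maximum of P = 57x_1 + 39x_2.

x_1 = 3, x_2 = 15, maximum P = 756

The optimum lies where 5x_1 + 7x_2 = 120 and 7x_1 + 3x_2 = 66.
Solving simultaneously gives x_1 = 3, x_2 = 15.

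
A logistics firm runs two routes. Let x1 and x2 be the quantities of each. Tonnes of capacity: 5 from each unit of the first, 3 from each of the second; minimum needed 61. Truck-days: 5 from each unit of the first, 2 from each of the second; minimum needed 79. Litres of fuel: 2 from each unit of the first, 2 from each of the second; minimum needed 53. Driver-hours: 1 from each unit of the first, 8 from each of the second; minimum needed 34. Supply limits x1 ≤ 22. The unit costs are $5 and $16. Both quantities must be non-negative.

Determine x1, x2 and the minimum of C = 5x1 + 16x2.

x1 = 22, x2 = 9/2, minimum C = 182

Feasible corners and C = 5x1 + 16x2:
  (0, 79/2) → C = 632
  (26/3, 107/6) → C = 986/3
  (22, 9/2) → C = 182
The feasible region is unbounded (it extends along (0, 1)), but C strictly increases along every unbounded feasible direction, so there is no improving ray and the minimum is attained at a vertex.

At the optimal vertex, 2x1 + 2x2 = 53 and x1 = 22.
Solving simultaneously gives x1 = 22, x2 = 9/2.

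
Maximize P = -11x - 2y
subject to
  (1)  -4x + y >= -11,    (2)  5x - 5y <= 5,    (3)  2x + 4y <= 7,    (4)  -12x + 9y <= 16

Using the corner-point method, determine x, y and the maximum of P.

x = -25/3, y = -28/3, maximum P = 331/3

Corner points and P = -11x - 2y:
  (11/6, 5/6) → P = -131/6
  (-25/3, -28/3) → P = 331/3
  (-1/66, 58/33) → P = -221/66

The optimum lies where 5x - 5y = 5 and -12x + 9y = 16.
Solving simultaneously gives x = -25/3, y = -28/3.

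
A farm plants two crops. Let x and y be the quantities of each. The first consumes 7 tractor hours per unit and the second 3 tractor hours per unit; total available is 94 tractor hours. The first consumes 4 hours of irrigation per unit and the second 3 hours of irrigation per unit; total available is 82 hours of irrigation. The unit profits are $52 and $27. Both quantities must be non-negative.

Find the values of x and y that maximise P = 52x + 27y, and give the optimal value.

x = 4, y = 22, maximum P = 802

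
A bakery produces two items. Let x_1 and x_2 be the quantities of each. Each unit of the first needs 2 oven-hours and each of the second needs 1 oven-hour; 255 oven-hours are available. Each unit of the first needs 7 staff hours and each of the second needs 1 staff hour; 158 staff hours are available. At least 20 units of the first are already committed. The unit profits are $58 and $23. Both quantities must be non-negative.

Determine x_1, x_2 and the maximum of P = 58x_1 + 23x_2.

x_1 = 20, x_2 = 18, maximum P = 1574

Vertices and P = 58x_1 + 23x_2:
  (158/7, 0) → P = 9164/7
  (20, 0) → P = 1160
  (20, 18) → P = 1574

The binding constraints are 7x_1 + x_2 = 158 and x_1 = 20.
Solving simultaneously gives x_1 = 20, x_2 = 18.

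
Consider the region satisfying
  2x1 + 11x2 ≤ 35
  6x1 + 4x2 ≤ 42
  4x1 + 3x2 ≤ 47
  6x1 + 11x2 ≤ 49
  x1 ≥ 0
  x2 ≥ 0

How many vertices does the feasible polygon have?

5

Of the 15 pairwise boundary intersections, those satisfying every inequality are:
  (7/2, 28/11)
  (0, 35/11)
  (19/3, 1)
  (7, 0)
  (0, 0)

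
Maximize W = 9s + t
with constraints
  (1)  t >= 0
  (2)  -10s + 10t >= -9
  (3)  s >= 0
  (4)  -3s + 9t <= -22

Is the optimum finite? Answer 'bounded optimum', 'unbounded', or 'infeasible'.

The boundaries t = 0 and -10s + 10t = -9 meet at (9/10, 0), but that point violates -3s + 9t ≤ -22. Every candidate vertex is excluded by some other constraint, so the feasible region is empty.

infeasible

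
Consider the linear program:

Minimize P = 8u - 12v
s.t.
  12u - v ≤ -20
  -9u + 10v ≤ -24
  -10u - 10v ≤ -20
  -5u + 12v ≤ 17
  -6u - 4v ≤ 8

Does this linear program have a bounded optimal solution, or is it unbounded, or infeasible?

The boundaries -9u + 10v = -24 and -10u - 10v = -20 meet at (44/19, -6/19), but that point violates 12u - v ≤ -20. Every candidate vertex is excluded by some other constraint, so the feasible region is empty.

infeasible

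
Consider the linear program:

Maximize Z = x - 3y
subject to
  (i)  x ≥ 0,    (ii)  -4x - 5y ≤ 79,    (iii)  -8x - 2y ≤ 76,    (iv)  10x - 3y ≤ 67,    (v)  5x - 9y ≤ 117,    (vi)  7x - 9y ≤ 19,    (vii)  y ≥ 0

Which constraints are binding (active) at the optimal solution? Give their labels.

(vi) and (vii)

Feasible corners and Z = x - 3y:
  (0, 0) → Z = 0
  (182/23, 93/23) → Z = -97/23
  (19/7, 0) → Z = 19/7
The feasible region is unbounded (it extends along (0, 1), (3, 10)), but Z strictly decreases along every unbounded feasible direction, so there is no improving ray and the maximum is attained at a vertex.

The maximum is at (19/7, 0). Substituting into each constraint, equality holds for (vi) and (vii); the remaining constraints have slack.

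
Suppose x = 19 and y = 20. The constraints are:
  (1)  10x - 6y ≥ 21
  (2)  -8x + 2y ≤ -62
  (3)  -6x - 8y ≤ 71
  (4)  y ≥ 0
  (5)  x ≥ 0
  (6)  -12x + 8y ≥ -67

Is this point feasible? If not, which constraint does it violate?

Constraint (6): -12x + 8y = -68, which is not ≥ -67. All other constraints are satisfied.

not feasible — violates (6)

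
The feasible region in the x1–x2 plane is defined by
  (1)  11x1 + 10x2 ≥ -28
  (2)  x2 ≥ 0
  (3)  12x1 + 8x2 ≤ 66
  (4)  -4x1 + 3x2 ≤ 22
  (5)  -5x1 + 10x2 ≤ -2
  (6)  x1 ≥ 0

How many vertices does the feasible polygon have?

3

Of the 15 pairwise boundary intersections, those satisfying every inequality are:
  (11/2, 0)
  (2/5, 0)
  (169/40, 153/80)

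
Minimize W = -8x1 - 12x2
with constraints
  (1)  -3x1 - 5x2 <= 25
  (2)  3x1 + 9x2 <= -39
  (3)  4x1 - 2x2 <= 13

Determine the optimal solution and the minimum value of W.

Feasible corners and W = -8x1 - 12x2:
  (-5/2, -7/2) → W = 62
  (15/26, -139/26) → W = 774/13
  (13/14, -65/14) → W = 338/7

The binding constraints are 3x1 + 9x2 = -39 and 4x1 - 2x2 = 13.
Solving simultaneously gives x1 = 13/14, x2 = -65/14.

x1 = 13/14, x2 = -65/14, minimum W = 338/7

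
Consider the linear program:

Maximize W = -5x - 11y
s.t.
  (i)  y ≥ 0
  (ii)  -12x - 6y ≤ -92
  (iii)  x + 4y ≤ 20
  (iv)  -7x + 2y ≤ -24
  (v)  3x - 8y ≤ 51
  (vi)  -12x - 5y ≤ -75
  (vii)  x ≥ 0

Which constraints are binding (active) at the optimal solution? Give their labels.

Corner points and W = -5x - 11y:
  (23/3, 0) → W = -115/3
  (17, 0) → W = -85
  (124/21, 74/21) → W = -478/7
  (91/5, 9/20) → W = -1919/20

The maximum is at (23/3, 0). Substituting into each constraint, equality holds for (i) and (ii); the remaining constraints have slack.

(i) and (ii)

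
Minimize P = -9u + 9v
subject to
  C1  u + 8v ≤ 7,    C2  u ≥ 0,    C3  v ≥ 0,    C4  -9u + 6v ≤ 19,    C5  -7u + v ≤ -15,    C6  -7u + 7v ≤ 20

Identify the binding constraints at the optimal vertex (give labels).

Extreme points and P = -9u + 9v:
  (7, 0) → P = -63
  (127/57, 34/57) → P = -279/19
  (15/7, 0) → P = -135/7

The minimum is at (7, 0). Substituting into each constraint, equality holds for C1 and C3; the remaining constraints have slack.

C1 and C3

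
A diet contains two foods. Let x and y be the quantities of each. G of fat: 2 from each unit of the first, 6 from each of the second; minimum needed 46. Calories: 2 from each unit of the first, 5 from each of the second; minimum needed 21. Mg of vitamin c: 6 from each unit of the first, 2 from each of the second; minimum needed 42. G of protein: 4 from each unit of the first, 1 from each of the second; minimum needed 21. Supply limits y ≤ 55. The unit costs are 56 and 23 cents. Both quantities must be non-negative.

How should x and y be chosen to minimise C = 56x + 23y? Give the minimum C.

x = 5, y = 6, minimum C = 418

The feasible region is unbounded (it extends along (1, 0)), but C strictly increases along every unbounded feasible direction, so there is no improving ray and the minimum is attained at a vertex.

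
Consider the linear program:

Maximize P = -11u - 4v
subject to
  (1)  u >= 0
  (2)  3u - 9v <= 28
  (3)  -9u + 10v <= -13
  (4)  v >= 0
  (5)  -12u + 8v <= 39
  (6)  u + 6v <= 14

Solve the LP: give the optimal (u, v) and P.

Extreme points and P = -11u - 4v:
  (28/3, 0) → P = -308/3
  (98/9, 14/27) → P = -3290/27
  (13/9, 0) → P = -143/9
  (109/32, 113/64) → P = -1425/32

The binding constraints are -9u + 10v = -13 and v = 0.
Solving simultaneously gives u = 13/9, v = 0.

u = 13/9, v = 0, maximum P = -143/9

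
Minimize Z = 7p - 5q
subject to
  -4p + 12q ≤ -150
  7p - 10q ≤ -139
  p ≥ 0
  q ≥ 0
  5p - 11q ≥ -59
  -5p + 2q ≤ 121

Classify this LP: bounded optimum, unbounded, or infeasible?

infeasible

The boundaries -4p + 12q = -150 and q = 0 meet at (75/2, 0), but that point violates 7p - 10q ≤ -139. Every candidate vertex is excluded by some other constraint, so the feasible region is empty.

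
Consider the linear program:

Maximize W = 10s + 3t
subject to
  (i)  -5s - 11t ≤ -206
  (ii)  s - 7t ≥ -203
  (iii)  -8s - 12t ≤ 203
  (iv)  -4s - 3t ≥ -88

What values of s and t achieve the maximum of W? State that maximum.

Feasible corners and W = 10s + 3t:
  (-791/46, 1221/46) → W = -4247/46
  (350/29, 384/29) → W = 4652/29
  (7/31, 900/31) → W = 2770/31

s = 350/29, t = 384/29, maximum W = 4652/29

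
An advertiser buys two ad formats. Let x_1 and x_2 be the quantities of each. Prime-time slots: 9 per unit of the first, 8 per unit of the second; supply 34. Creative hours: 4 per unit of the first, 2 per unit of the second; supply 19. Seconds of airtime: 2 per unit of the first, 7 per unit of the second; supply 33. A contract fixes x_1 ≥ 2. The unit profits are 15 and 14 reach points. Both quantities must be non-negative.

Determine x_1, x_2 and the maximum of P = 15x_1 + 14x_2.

x_1 = 2, x_2 = 2, maximum P = 58

Vertices and P = 15x_1 + 14x_2:
  (34/9, 0) → P = 170/3
  (2, 0) → P = 30
  (2, 2) → P = 58

At the optimal vertex, 9x_1 + 8x_2 = 34 and x_1 = 2.
Solving simultaneously gives x_1 = 2, x_2 = 2.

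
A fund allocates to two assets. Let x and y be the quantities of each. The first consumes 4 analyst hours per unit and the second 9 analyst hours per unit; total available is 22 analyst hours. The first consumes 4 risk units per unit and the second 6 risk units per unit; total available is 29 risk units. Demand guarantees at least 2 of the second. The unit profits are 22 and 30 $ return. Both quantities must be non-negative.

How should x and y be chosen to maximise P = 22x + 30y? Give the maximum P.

x = 1, y = 2, maximum P = 82

Vertices and P = 22x + 30y:
  (0, 22/9) → P = 220/3
  (0, 2) → P = 60
  (1, 2) → P = 82

At the optimal vertex, 4x + 9y = 22 and y = 2.
Solving simultaneously gives x = 1, y = 2.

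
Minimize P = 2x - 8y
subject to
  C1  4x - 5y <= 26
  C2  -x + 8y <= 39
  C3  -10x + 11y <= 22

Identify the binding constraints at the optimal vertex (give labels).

C2 and C3

Vertices and P = 2x - 8y:
  (403/27, 182/27) → P = -650/27
  (-66, -58) → P = 332
  (11/3, 16/3) → P = -106/3

The minimum is at (11/3, 16/3). Substituting into each constraint, equality holds for C2 and C3; the remaining constraints have slack.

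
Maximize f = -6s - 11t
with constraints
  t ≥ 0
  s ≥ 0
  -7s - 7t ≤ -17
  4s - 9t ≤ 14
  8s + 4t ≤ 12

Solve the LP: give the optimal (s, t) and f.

s = 4/7, t = 13/7, maximum f = -167/7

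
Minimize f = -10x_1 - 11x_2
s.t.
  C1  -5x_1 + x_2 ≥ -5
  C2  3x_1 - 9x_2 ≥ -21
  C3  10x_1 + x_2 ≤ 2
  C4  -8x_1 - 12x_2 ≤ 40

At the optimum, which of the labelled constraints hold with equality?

C2 and C3

Vertices and f = -10x_1 - 11x_2:
  (7/15, -8/3) → f = 74/3
  (5/17, -60/17) → f = 610/17
  (-1/31, 72/31) → f = -782/31
  (-17/3, 4/9) → f = 466/9

The minimum is at (-1/31, 72/31). Substituting into each constraint, equality holds for C2 and C3; the remaining constraints have slack.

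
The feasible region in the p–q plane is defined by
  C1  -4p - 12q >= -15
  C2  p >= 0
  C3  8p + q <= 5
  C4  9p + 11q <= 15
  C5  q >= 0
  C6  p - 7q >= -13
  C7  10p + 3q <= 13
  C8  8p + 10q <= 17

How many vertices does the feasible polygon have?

5

The feasible vertices (each the meet of two boundaries and inside every other half-plane) are:
  (0, 5/4)
  (15/64, 75/64)
  (0, 0)
  (40/79, 75/79)
  (5/8, 0)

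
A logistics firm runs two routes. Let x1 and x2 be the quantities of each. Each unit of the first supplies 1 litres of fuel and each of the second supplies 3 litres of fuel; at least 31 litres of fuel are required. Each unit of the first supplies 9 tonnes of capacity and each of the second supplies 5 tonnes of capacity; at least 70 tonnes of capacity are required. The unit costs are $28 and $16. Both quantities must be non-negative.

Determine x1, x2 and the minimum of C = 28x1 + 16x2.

x1 = 5/2, x2 = 19/2, minimum C = 222

Vertices and C = 28x1 + 16x2:
  (0, 14) → C = 224
  (31, 0) → C = 868
  (5/2, 19/2) → C = 222
The feasible region is unbounded (it extends along (0, 1), (1, 0)), but C strictly increases along every unbounded feasible direction, so there is no improving ray and the minimum is attained at a vertex.

At the optimal vertex, x1 + 3x2 = 31 and 9x1 + 5x2 = 70.
Solving simultaneously gives x1 = 5/2, x2 = 19/2.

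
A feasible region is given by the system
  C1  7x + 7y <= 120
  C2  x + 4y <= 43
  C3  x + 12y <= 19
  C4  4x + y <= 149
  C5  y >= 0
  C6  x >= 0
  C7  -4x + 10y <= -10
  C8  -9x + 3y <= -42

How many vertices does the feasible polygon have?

Of the 28 pairwise boundary intersections, those satisfying every inequality are:
  (1307/77, 13/77)
  (120/7, 0)
  (155/29, 33/29)
  (14/3, 0)
  (5, 1)

5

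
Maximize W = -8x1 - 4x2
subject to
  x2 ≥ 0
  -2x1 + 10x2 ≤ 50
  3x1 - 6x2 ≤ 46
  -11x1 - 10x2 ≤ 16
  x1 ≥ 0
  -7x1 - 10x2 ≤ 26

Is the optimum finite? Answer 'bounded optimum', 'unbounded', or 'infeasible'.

bounded optimum

Extreme points and W = -8x1 - 4x2:
  (46/3, 0) → W = -368/3
  (0, 0) → W = 0
  (380/9, 121/9) → W = -3524/9
  (0, 5) → W = -20
The feasible region has finitely many vertices and no improving ray; the maximum is 0 at (0, 0).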